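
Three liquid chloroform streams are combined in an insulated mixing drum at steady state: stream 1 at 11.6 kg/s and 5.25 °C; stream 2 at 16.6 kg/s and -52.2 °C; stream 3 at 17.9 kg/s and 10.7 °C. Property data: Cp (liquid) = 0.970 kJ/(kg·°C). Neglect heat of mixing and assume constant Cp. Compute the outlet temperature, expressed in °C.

T_out = -13.3 °C

Energy balance with Q = 0: Σ ṁᵢCp,ᵢ(T_out − Tᵢ) = 0
Σ ṁᵢCp,ᵢTᵢ = 11.6×0.970×5.25 + 16.6×0.970×-52.2 + 17.9×0.970×10.7 = -595.67
Σ ṁᵢCp,ᵢ = 11.6×0.970 + 16.6×0.970 + 17.9×0.970 = 44.717
T_out = -595.67 / 44.717 = -13.321 °C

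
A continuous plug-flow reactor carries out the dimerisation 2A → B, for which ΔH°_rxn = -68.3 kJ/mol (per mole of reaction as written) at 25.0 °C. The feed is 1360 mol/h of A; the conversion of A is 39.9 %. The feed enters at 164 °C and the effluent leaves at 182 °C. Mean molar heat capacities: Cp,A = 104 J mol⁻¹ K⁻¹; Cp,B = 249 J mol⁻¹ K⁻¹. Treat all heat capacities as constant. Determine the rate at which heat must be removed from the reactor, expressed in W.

Extent of reaction ξ = 0.399 × 1360 / 2 = 271.32 mol/h
Reaction term: ξ·ΔH°_rxn = 271.32 × -68.3 = -18531 kJ/h
Sensible, feed 164→25 °C: -19660 kJ/h
Outlet flows (mol/h): A 817.36, B 271.32
Sensible, products 25→182 °C: 23953 kJ/h
Q = ΔH = -14239 kJ/h = -3.9552 kW
Heat removed = 3955.2 W

Q_out = 3960 W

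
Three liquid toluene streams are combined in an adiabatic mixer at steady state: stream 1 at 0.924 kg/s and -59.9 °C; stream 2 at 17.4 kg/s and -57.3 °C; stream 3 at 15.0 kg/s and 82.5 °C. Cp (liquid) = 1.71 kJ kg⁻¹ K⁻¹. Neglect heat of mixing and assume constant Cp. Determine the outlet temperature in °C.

No heat crosses the boundary, so H_out = H_in.
Σ ṁᵢCp,ᵢTᵢ = 0.924×1.71×-59.9 + 17.4×1.71×-57.3 + 15.0×1.71×82.5 = 316.58
Σ ṁᵢCp,ᵢ = 0.924×1.71 + 17.4×1.71 + 15.0×1.71 = 56.984
T_out = 316.58 / 56.984 = 5.5555 °C

T_out = 5.56 °C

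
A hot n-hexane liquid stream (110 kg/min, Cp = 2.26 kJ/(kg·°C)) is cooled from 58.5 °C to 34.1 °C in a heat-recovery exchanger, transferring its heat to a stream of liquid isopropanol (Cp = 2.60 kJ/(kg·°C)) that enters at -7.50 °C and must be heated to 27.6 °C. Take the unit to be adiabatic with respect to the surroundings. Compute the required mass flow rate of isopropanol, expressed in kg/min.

Heat released by hot stream: Q = 110 × 2.26 × (58.5 − 34.1) = 6065.8 kJ/min
Energy balance on cold side (adiabatic exchanger): Q = ṁ_c·Cp_c·(T_c,out − T_c,in)
ṁ_c = 6065.8 / [2.60 × (27.6 − -7.50)] = 66.468 kg/min

ṁ_c = 66.5 kg/min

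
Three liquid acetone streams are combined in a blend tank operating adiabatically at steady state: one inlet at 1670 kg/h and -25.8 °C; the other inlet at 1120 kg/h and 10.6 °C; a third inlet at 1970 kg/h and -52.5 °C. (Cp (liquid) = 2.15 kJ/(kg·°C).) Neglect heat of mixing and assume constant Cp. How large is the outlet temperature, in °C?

T_out = -28.3 °C

Adiabatic, steady state ⇒ Σ ṁᵢCp,ᵢ(T_out − Tᵢ) = 0
T_out = Σ ṁᵢCp,ᵢTᵢ / Σ ṁᵢCp,ᵢ
      = -289470 / 10234 = -28.286 °C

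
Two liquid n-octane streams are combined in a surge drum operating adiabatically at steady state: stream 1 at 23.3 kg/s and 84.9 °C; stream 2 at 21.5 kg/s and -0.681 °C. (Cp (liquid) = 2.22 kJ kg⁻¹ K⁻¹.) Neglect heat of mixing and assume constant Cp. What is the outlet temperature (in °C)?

T_out = 43.8 °C

Energy balance with Q = 0: Σ ṁᵢCp,ᵢ(T_out − Tᵢ) = 0
Σ ṁᵢCp,ᵢTᵢ = 23.3×2.22×84.9 + 21.5×2.22×-0.681 = 4359
Σ ṁᵢCp,ᵢ = 23.3×2.22 + 21.5×2.22 = 99.456
T_out = 4359 / 99.456 = 43.829 °C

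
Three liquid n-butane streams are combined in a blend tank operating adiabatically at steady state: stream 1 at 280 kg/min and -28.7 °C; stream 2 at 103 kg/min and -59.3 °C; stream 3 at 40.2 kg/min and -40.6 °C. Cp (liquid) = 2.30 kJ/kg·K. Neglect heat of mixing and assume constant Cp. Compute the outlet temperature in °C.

T_out = -37.3 °C

Energy balance with Q = 0: Σ ṁᵢCp,ᵢ(T_out − Tᵢ) = 0
T_out = Σ ṁᵢCp,ᵢTᵢ / Σ ṁᵢCp,ᵢ
      = -36285 / 973.36 = -37.278 °C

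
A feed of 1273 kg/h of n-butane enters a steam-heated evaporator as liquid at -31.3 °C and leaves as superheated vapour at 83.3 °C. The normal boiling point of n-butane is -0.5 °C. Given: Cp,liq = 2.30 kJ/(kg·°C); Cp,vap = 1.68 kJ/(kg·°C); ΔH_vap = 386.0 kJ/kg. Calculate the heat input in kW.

liquid -31.3→-0.5 °C: 70.84 kJ/kg
vaporisation at -0.5 °C: 386 kJ/kg
vapour -0.5→83.3 °C: 140.78 kJ/kg
Δh = 70.84 + 386 + 140.78 = 597.62 kJ/kg
Q = ṁ·Δh = 1273 kg/h × 597.62 kJ/kg = 760780 kJ/h
|Q| = 211.33 kW

Q = 211 kW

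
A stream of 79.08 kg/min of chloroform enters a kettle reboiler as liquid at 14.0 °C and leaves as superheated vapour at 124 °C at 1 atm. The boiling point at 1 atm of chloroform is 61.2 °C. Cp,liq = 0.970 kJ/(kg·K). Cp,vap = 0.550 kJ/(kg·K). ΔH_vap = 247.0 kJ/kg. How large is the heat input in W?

liquid 14.0→61.2 °C: 45.784 kJ/kg
vaporisation at 61.2 °C: 247 kJ/kg
vapour 61.2→124 °C: 34.54 kJ/kg
Δh = 45.784 + 247 + 34.54 = 327.32 kJ/kg
Q = ṁ·Δh = 79.08 kg/min × 327.32 kJ/kg = 25885 kJ/min
|Q| = 431.41 kW = 431410 W

Q = 431000 W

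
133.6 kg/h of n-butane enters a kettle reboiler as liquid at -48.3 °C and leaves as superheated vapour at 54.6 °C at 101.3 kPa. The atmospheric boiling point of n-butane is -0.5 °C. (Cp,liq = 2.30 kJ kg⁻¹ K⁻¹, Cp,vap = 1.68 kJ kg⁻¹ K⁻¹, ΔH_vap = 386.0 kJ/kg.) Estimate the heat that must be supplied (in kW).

liquid -48.3→-0.5 °C: 109.94 kJ/kg
vaporisation at -0.5 °C: 386 kJ/kg
vapour -0.5→54.6 °C: 92.568 kJ/kg
Δh = 109.94 + 386 + 92.568 = 588.51 kJ/kg
Q = ṁ·Δh = 133.6 kg/h × 588.51 kJ/kg = 78625 kJ/h
|Q| = 21.84 kW

Q = 21.8 kW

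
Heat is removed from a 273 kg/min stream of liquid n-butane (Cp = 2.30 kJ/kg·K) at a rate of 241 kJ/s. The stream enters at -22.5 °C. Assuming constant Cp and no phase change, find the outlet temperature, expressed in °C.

T_out = -45.5 °C

Q = 241 kJ/s = 14460 kJ/min
ΔT = Q/(ṁ·Cp) = 14460/(273×2.30) = 23.029 K
T_out = -22.5 − 23.029 = -45.529 °C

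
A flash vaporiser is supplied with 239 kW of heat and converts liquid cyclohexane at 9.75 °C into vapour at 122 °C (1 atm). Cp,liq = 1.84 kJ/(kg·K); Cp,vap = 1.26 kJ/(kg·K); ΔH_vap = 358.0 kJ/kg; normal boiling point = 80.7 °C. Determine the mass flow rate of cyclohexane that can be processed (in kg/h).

Δh = 1.84×(80.7−9.75) + 358.0 + 1.26×(122−80.7) = 540.59 kJ/kg
Q = 239 kW = 239 kJ/s = 860400 kJ/h
ṁ = Q/Δh = 860400 / 540.59 = 1591.6 kg/h

ṁ = 1590 kg/h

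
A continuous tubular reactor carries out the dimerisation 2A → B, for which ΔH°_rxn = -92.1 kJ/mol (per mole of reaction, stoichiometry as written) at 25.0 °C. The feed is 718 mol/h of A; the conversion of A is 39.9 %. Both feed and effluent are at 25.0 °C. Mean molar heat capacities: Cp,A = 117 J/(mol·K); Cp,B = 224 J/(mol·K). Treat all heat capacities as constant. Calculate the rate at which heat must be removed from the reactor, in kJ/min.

Extent of reaction ξ = 0.399 × 718 / 2 = 143.24 mol/h
Reaction term: ξ·ΔH°_rxn = 143.24 × -92.1 = -13192 kJ/h
Q = ΔH = -13192 kJ/h = -3.6646 kW
Heat removed = 219.87 kJ/min

Q_out = 220 kJ/min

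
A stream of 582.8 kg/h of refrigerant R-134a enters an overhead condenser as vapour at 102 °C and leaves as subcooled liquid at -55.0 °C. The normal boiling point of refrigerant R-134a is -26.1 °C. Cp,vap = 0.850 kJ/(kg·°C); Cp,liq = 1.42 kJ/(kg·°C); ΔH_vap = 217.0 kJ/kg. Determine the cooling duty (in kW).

vapour 102→-26.1 °C: -108.88 kJ/kg
condensation at -26.1 °C: -217 kJ/kg
liquid -26.1→-55.0 °C: -41.038 kJ/kg
Δh = -108.88 + -217 + -41.038 = -366.92 kJ/kg
Q = ṁ·Δh = 582.8 kg/h × -366.92 kJ/kg = -213840 kJ/h
|Q| = 59.401 kW

Q_c = 59.4 kW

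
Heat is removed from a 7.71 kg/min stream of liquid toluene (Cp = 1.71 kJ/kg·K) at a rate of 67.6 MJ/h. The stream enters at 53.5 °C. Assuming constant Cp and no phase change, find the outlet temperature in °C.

T_out = -32.0 °C

Q = 67.6 MJ/h = 1126.7 kJ/min
ΔT = Q/(ṁ·Cp) = 1126.7/(7.71×1.71) = 85.456 K
T_out = 53.5 − 85.456 = -31.956 °C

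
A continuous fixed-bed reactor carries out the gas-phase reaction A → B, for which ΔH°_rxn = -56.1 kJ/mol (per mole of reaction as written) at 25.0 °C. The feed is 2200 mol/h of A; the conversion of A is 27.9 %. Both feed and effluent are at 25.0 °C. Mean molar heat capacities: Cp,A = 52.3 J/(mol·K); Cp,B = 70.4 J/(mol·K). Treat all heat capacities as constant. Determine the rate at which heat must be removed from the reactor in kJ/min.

Q_out = 574 kJ/min

Extent of reaction ξ = 0.279 × 2200 = 613.8 mol/h
Reaction term: ξ·ΔH°_rxn = 613.8 × -56.1 = -34434 kJ/h
Q = ΔH = -34434 kJ/h = -9.5651 kW
Heat removed = 573.9 kJ/min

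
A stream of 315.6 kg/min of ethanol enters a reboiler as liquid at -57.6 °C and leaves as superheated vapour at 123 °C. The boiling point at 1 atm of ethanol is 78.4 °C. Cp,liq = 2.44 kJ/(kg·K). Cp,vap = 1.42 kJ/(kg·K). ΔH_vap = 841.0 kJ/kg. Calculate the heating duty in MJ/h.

Q = 23400 MJ/h

liquid -57.6→78.4 °C: 331.84 kJ/kg
vaporisation at 78.4 °C: 841 kJ/kg
vapour 78.4→123 °C: 63.332 kJ/kg
Δh = 331.84 + 841 + 63.332 = 1236.2 kJ/kg
Q = ṁ·Δh = 315.6 kg/min × 1236.2 kJ/kg = 390140 kJ/min
|Q| = 6502.3 kW = 23408 MJ/h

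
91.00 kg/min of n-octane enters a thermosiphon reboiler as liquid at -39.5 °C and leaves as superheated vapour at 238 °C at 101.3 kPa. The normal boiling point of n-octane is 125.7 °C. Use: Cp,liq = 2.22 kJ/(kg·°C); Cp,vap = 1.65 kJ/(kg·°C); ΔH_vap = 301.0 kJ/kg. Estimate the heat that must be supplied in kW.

liquid -39.5→125.7 °C: 366.74 kJ/kg
vaporisation at 125.7 °C: 301 kJ/kg
vapour 125.7→238 °C: 185.29 kJ/kg
Δh = 366.74 + 301 + 185.29 = 853.04 kJ/kg
Q = ṁ·Δh = 91.00 kg/min × 853.04 kJ/kg = 77627 kJ/min
|Q| = 1293.8 kW

Q = 1290 kW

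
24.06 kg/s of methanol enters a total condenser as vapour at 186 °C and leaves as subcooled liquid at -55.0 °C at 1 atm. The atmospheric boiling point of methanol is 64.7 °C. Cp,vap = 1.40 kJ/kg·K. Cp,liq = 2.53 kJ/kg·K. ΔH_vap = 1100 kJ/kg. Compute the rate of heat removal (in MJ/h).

Q_c = 136000 MJ/h

vapour 186→64.7 °C: -169.82 kJ/kg
condensation at 64.7 °C: -1100 kJ/kg
liquid 64.7→-55.0 °C: -302.84 kJ/kg
Δh = -169.82 + -1100 + -302.84 = -1572.7 kJ/kg
Q = ṁ·Δh = 24.06 kg/s × -1572.7 kJ/kg = -37838 kJ/s
|Q| = 37838 kW = 136220 MJ/h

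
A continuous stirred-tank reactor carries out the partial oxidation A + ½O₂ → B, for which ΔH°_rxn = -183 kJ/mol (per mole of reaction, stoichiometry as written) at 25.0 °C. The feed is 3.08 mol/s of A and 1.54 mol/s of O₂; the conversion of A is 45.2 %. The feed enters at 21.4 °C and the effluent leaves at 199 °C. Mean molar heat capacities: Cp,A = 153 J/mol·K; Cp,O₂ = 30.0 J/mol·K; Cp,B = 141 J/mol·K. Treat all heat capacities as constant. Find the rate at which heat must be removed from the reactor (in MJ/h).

Q_out = 610 MJ/h

Extent of reaction ξ = 0.452 × 3.08 = 1.3922 mol/s
Reaction term: ξ·ΔH°_rxn = 1.3922 × -183 = -254.77 kJ/s
Sensible, feed 21.4→25 °C: 1.8628 kJ/s
Outlet flows (mol/s): A 1.6878, O₂ 0.84392, B 1.3922
Sensible, products 25→199 °C: 83.494 kJ/s
Q = ΔH = -169.41 kJ/s = -169.41 kW
Heat removed = 609.87 MJ/h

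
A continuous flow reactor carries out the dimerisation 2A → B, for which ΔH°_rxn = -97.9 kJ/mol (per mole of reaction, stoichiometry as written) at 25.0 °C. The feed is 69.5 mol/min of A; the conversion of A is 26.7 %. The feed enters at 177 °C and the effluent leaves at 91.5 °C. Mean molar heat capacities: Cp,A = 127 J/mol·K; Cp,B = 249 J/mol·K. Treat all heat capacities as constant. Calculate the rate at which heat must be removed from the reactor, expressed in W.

Extent of reaction ξ = 0.267 × 69.5 / 2 = 9.2782 mol/min
Reaction term: ξ·ΔH°_rxn = 9.2782 × -97.9 = -908.34 kJ/min
Sensible, feed 177→25 °C: -1341.6 kJ/min
Outlet flows (mol/min): A 50.944, B 9.2782
Sensible, products 25→91.5 °C: 583.88 kJ/min
Q = ΔH = -1666.1 kJ/min = -27.768 kW
Heat removed = 27768 W

Q_out = 27800 W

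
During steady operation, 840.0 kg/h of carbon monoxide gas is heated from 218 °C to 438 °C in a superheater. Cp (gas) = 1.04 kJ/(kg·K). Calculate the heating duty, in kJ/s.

Q = 53.4 kJ/s

Q = ṁ·Cp·ΔT = 840.0 × 1.04 × (438 − 218) = 192190 kJ/h
Converting: 192190 / 3600 s = 53.387 kW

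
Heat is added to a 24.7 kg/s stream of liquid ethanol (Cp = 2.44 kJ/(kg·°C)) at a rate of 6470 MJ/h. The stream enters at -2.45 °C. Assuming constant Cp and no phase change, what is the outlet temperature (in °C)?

T_out = 27.4 °C

Q = 6470 MJ/h = 1797.2 kJ/s
ΔT = Q/(ṁ·Cp) = 1797.2/(24.7×2.44) = 29.821 K
T_out = -2.45 + 29.821 = 27.371 °C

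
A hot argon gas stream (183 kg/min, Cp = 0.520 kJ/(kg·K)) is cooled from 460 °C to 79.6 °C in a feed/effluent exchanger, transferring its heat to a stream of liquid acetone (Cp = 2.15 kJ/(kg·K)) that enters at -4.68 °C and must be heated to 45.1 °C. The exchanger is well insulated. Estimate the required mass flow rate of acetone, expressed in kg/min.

ṁ_c = 338 kg/min

Heat released by hot stream: Q = 183 × 0.520 × (460 − 79.6) = 36199 kJ/min
Energy balance on cold side (adiabatic exchanger): Q = ṁ_c·Cp_c·(T_c,out − T_c,in)
ṁ_c = 36199 / [2.15 × (45.1 − -4.68)] = 338.22 kg/min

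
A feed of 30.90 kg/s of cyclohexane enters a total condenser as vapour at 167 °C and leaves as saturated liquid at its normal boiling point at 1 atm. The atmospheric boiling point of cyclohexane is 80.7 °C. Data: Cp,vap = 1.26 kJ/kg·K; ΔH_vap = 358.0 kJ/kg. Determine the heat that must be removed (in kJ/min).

Q_c = 865000 kJ/min

vapour 167→80.7 °C: -108.74 kJ/kg
condensation at 80.7 °C: -358 kJ/kg
Δh = -108.74 + -358 = -466.74 kJ/kg
Q = ṁ·Δh = 30.90 kg/s × -466.74 kJ/kg = -14422 kJ/s
|Q| = 14422 kW = 865330 kJ/min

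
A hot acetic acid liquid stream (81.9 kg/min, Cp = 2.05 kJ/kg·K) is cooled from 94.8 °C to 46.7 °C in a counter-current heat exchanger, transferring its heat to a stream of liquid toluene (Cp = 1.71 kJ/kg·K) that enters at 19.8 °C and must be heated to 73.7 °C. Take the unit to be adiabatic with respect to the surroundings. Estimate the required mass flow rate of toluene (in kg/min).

Heat released by hot stream: Q = 81.9 × 2.05 × (94.8 − 46.7) = 8075.7 kJ/min
Energy balance on cold side (adiabatic exchanger): Q = ṁ_c·Cp_c·(T_c,out − T_c,in)
ṁ_c = 8075.7 / [1.71 × (73.7 − 19.8)] = 87.619 kg/min

ṁ_c = 87.6 kg/min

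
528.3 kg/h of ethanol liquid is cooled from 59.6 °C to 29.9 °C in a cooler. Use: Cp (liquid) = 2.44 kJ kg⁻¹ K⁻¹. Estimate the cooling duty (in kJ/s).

Q = ṁ·Cp·ΔT = 528.3 × 2.44 × (29.9 − 59.6) = -38285 kJ/h
Converting: 38285 / 3600 s = 10.635 kW

Q_c = 10.6 kJ/s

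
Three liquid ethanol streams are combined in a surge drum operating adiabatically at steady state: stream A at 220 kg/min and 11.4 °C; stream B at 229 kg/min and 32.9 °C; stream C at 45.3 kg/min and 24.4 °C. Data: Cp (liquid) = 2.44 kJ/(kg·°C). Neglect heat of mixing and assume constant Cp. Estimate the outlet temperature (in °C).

Energy balance with Q = 0: Σ ṁᵢCp,ᵢ(T_out − Tᵢ) = 0
T_out = Σ ṁᵢCp,ᵢTᵢ / Σ ṁᵢCp,ᵢ
      = 27200 / 1206.1 = 22.552 °C

T_out = 22.6 °C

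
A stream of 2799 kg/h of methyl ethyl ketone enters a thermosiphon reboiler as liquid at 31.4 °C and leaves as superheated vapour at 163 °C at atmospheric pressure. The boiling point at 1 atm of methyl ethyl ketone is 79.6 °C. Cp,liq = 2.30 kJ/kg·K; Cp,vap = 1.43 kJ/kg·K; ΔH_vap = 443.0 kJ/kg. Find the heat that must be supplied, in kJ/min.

Q = 31400 kJ/min

liquid 31.4→79.6 °C: 110.86 kJ/kg
vaporisation at 79.6 °C: 443 kJ/kg
vapour 79.6→163 °C: 119.26 kJ/kg
Δh = 110.86 + 443 + 119.26 = 673.12 kJ/kg
Q = ṁ·Δh = 2799 kg/h × 673.12 kJ/kg = 1.8841e+06 kJ/h
|Q| = 523.35 kW = 31401 kJ/min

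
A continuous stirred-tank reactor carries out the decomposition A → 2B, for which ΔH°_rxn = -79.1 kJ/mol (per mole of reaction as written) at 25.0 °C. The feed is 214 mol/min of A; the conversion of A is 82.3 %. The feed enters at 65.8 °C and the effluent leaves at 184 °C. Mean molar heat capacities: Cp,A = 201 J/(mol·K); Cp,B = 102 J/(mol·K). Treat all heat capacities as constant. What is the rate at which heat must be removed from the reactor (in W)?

Extent of reaction ξ = 0.823 × 214 = 176.12 mol/min
Reaction term: ξ·ΔH°_rxn = 176.12 × -79.1 = -13931 kJ/min
Sensible, feed 65.8→25 °C: -1755 kJ/min
Outlet flows (mol/min): A 37.878, B 352.24
Sensible, products 25→184 °C: 6923.2 kJ/min
Q = ΔH = -8763 kJ/min = -146.05 kW
Heat removed = 146050 W

Q_out = 146000 W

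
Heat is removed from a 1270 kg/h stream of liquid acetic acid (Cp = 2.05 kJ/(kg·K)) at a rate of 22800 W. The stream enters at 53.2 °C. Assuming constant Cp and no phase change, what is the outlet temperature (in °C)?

T_out = 21.7 °C

Q = 22800 W = 82080 kJ/h
ΔT = Q/(ṁ·Cp) = 82080/(1270×2.05) = 31.527 K
T_out = 53.2 − 31.527 = 21.673 °C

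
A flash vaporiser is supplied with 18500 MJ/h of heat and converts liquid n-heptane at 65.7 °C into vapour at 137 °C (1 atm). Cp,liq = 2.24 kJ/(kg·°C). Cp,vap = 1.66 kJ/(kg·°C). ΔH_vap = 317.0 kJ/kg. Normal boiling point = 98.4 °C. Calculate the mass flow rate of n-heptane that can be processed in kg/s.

Δh = 2.24×(98.4−65.7) + 317.0 + 1.66×(137−98.4) = 454.32 kJ/kg
Q = 18500 MJ/h = 5138.9 kJ/s = 5138.9 kJ/s
ṁ = Q/Δh = 5138.9 / 454.32 = 11.311 kg/s

ṁ = 11.3 kg/s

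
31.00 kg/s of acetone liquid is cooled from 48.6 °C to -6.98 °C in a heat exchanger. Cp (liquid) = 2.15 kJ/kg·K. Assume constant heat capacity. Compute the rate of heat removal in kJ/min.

Q_c = 222000 kJ/min

Q = ṁ·Cp·ΔT = 31.00 × 2.15 × (-6.98 − 48.6) = -3704.4 kJ/s
Cooling duty = 222260 kJ/min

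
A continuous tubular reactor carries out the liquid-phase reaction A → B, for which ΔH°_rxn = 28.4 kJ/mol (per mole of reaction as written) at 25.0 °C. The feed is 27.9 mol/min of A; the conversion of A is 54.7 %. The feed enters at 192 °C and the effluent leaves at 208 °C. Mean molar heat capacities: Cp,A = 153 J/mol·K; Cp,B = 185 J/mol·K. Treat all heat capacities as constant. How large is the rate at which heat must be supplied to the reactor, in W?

Extent of reaction ξ = 0.547 × 27.9 = 15.261 mol/min
Reaction term: ξ·ΔH°_rxn = 15.261 × 28.4 = 433.42 kJ/min
Sensible, feed 192→25 °C: -712.87 kJ/min
Outlet flows (mol/min): A 12.639, B 15.261
Sensible, products 25→208 °C: 870.54 kJ/min
Q = ΔH = 591.09 kJ/min = 9.8515 kW
Heat supplied = 9851.5 W

Q_in = 9850 W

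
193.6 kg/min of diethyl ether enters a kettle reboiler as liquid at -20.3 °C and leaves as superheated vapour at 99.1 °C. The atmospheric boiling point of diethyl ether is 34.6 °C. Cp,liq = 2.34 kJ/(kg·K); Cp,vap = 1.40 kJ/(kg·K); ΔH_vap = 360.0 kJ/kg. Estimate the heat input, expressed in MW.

liquid -20.3→34.6 °C: 128.47 kJ/kg
vaporisation at 34.6 °C: 360 kJ/kg
vapour 34.6→99.1 °C: 90.3 kJ/kg
Δh = 128.47 + 360 + 90.3 = 578.77 kJ/kg
Q = ṁ·Δh = 193.6 kg/min × 578.77 kJ/kg = 112050 kJ/min
|Q| = 1867.5 kW = 1.8675 MW

Q = 1.87 MW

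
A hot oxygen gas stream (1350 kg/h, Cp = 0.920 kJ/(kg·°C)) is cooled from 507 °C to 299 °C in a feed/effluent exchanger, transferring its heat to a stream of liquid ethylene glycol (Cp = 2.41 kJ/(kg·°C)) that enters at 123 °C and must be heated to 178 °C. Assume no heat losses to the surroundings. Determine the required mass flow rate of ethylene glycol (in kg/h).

Heat released by hot stream: Q = 1350 × 0.920 × (507 − 299) = 258340 kJ/h
Energy balance on cold side (adiabatic exchanger): Q = ṁ_c·Cp_c·(T_c,out − T_c,in)
ṁ_c = 258340 / [2.41 × (178 − 123)] = 1949 kg/h

ṁ_c = 1950 kg/h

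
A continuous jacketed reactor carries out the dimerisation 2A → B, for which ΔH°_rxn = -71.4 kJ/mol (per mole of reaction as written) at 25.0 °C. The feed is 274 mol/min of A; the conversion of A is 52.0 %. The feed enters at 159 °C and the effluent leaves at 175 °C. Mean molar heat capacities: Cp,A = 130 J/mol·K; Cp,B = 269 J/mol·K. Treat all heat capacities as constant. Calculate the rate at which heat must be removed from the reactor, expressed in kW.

Q_out = 73.7 kW

Extent of reaction ξ = 0.520 × 274 / 2 = 71.24 mol/min
Reaction term: ξ·ΔH°_rxn = 71.24 × -71.4 = -5086.5 kJ/min
Sensible, feed 159→25 °C: -4773.1 kJ/min
Outlet flows (mol/min): A 131.52, B 71.24
Sensible, products 25→175 °C: 5439.2 kJ/min
Q = ΔH = -4420.4 kJ/min = -73.674 kW
Heat removed = 73.674 kW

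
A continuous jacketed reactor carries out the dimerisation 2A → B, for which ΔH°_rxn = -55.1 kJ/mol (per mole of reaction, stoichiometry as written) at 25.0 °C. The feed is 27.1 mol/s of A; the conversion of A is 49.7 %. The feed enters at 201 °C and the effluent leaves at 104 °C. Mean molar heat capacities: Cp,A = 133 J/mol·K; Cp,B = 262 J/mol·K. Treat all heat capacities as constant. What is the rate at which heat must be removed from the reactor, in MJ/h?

Extent of reaction ξ = 0.497 × 27.1 / 2 = 6.7344 mol/s
Reaction term: ξ·ΔH°_rxn = 6.7344 × -55.1 = -371.06 kJ/s
Sensible, feed 201→25 °C: -634.36 kJ/s
Outlet flows (mol/s): A 13.631, B 6.7344
Sensible, products 25→104 °C: 282.61 kJ/s
Q = ΔH = -722.81 kJ/s = -722.81 kW
Heat removed = 2602.1 MJ/h

Q_out = 2600 MJ/h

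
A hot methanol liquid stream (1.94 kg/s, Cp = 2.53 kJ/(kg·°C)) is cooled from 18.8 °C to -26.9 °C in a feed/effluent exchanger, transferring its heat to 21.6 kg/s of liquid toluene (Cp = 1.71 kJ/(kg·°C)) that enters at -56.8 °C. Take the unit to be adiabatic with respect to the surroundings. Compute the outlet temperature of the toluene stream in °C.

T_c,out = -50.7 °C

Heat released by hot stream: Q = 1.94 × 2.53 × (18.8 − -26.9) = 224.3 kJ/s
Energy balance on cold side (adiabatic exchanger): Q = ṁ_c·Cp_c·(T_c,out − T_c,in)
T_c,out = -56.8 + 224.3/(21.6 × 1.71) = -50.727 °C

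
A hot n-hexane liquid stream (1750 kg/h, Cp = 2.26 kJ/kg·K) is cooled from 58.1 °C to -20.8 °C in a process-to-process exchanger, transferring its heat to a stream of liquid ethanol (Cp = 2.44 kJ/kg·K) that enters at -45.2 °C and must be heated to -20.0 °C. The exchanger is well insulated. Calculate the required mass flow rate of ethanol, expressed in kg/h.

Heat released by hot stream: Q = 1750 × 2.26 × (58.1 − -20.8) = 312050 kJ/h
Energy balance on cold side (adiabatic exchanger): Q = ṁ_c·Cp_c·(T_c,out − T_c,in)
ṁ_c = 312050 / [2.44 × (-20.0 − -45.2)] = 5075 kg/h

ṁ_c = 5070 kg/h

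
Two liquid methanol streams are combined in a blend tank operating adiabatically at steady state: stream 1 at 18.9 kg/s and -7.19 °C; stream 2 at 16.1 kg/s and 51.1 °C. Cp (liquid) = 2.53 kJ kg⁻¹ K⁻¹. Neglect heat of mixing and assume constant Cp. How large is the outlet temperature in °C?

No heat crosses the boundary, so H_out = H_in.
T_out = Σ ṁᵢCp,ᵢTᵢ / Σ ṁᵢCp,ᵢ
      = 1737.7 / 88.55 = 19.623 °C

T_out = 19.6 °C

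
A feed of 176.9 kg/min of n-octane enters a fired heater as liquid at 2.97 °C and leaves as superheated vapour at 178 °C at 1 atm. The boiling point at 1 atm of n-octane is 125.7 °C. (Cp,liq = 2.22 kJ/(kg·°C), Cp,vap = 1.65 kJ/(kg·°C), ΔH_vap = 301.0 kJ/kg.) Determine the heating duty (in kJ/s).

Q = 1950 kJ/s

liquid 2.97→125.7 °C: 272.46 kJ/kg
vaporisation at 125.7 °C: 301 kJ/kg
vapour 125.7→178 °C: 86.295 kJ/kg
Δh = 272.46 + 301 + 86.295 = 659.76 kJ/kg
Q = ṁ·Δh = 176.9 kg/min × 659.76 kJ/kg = 116710 kJ/min
|Q| = 1945.2 kW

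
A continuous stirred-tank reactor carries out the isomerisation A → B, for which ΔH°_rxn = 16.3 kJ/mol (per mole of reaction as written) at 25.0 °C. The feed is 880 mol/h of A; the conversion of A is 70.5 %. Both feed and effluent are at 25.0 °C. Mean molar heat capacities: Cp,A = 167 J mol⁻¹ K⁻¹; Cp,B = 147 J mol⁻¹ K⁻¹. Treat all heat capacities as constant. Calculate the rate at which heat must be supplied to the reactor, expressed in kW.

Extent of reaction ξ = 0.705 × 880 = 620.4 mol/h
Reaction term: ξ·ΔH°_rxn = 620.4 × 16.3 = 10113 kJ/h
Q = ΔH = 10113 kJ/h = 2.809 kW
Heat supplied = 2.809 kW

Q_in = 2.81 kW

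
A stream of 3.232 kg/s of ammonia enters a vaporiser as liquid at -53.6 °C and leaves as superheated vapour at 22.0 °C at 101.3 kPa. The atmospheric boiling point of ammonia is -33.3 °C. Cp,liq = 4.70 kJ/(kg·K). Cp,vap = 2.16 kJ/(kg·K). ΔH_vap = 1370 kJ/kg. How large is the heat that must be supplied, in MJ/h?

liquid -53.6→-33.3 °C: 95.41 kJ/kg
vaporisation at -33.3 °C: 1370 kJ/kg
vapour -33.3→22.0 °C: 119.45 kJ/kg
Δh = 95.41 + 1370 + 119.45 = 1584.9 kJ/kg
Q = ṁ·Δh = 3.232 kg/s × 1584.9 kJ/kg = 5122.3 kJ/s
|Q| = 5122.3 kW = 18440 MJ/h

Q = 18400 MJ/h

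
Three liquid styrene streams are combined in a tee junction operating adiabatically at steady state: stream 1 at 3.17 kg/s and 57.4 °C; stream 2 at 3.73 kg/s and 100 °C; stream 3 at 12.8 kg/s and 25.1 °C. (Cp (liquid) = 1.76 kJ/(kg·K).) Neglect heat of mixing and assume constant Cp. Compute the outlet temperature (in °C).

Energy balance with Q = 0: Σ ṁᵢCp,ᵢ(T_out − Tᵢ) = 0
Σ ṁᵢCp,ᵢTᵢ = 3.17×1.76×57.4 + 3.73×1.76×100 + 12.8×1.76×25.1 = 1542.2
Σ ṁᵢCp,ᵢ = 3.17×1.76 + 3.73×1.76 + 12.8×1.76 = 34.672
T_out = 1542.2 / 34.672 = 44.479 °C

T_out = 44.5 °C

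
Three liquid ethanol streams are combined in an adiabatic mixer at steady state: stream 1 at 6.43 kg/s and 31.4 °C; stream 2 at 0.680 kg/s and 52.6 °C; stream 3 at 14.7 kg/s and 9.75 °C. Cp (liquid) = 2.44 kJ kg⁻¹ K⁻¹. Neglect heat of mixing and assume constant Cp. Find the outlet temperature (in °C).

Adiabatic, steady state ⇒ Σ ṁᵢCp,ᵢ(T_out − Tᵢ) = 0
T_out = Σ ṁᵢCp,ᵢTᵢ / Σ ṁᵢCp,ᵢ
      = 929.63 / 53.216 = 17.469 °C

T_out = 17.5 °C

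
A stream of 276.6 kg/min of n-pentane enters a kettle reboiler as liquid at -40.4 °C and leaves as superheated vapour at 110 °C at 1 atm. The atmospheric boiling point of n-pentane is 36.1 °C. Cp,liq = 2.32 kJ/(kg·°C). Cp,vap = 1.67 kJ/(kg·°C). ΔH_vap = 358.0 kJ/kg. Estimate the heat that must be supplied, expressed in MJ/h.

liquid -40.4→36.1 °C: 177.48 kJ/kg
vaporisation at 36.1 °C: 358 kJ/kg
vapour 36.1→110 °C: 123.41 kJ/kg
Δh = 177.48 + 358 + 123.41 = 658.89 kJ/kg
Q = ṁ·Δh = 276.6 kg/min × 658.89 kJ/kg = 182250 kJ/min
|Q| = 3037.5 kW = 10935 MJ/h

Q = 10900 MJ/h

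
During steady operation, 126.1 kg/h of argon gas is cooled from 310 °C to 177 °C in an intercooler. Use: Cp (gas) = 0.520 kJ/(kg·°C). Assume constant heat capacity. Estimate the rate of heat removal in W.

Q = ṁ·Cp·ΔT = 126.1 × 0.520 × (177 − 310) = -8721.1 kJ/h
Converting: 8721.1 / 3600 s = 2.4225 kW
Cooling duty = 2422.5 W

Q_c = 2420 W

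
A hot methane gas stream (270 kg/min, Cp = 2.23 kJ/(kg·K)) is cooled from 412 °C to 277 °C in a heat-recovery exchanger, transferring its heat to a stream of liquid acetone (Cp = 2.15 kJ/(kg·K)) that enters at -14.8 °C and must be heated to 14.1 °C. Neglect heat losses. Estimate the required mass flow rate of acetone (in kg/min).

ṁ_c = 1310 kg/min

Heat released by hot stream: Q = 270 × 2.23 × (412 − 277) = 81284 kJ/min
Energy balance on cold side (adiabatic exchanger): Q = ṁ_c·Cp_c·(T_c,out − T_c,in)
ṁ_c = 81284 / [2.15 × (14.1 − -14.8)] = 1308.2 kg/min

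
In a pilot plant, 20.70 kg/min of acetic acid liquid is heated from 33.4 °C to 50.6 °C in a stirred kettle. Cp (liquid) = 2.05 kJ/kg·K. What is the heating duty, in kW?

Q = ṁ·Cp·ΔT = 20.70 × 2.05 × (50.6 − 33.4) = 729.88 kJ/min
Converting: 729.88 / 60 s = 12.165 kW

Q = 12.2 kW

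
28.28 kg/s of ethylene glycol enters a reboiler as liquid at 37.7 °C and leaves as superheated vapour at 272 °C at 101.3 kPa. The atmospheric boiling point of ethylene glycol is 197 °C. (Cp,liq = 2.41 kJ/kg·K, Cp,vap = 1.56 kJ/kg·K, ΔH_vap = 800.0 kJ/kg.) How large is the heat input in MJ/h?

Q = 132000 MJ/h

liquid 37.7→197 °C: 383.91 kJ/kg
vaporisation at 197 °C: 800 kJ/kg
vapour 197→272 °C: 117 kJ/kg
Δh = 383.91 + 800 + 117 = 1300.9 kJ/kg
Q = ṁ·Δh = 28.28 kg/s × 1300.9 kJ/kg = 36790 kJ/s
|Q| = 36790 kW = 132440 MJ/h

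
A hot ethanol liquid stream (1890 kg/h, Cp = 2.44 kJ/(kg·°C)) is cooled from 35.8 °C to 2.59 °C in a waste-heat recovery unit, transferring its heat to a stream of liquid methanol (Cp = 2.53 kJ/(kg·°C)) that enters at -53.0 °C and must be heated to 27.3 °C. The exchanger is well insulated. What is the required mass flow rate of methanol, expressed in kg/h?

ṁ_c = 754 kg/h

Heat released by hot stream: Q = 1890 × 2.44 × (35.8 − 2.59) = 153150 kJ/h
Energy balance on cold side (adiabatic exchanger): Q = ṁ_c·Cp_c·(T_c,out − T_c,in)
ṁ_c = 153150 / [2.53 × (27.3 − -53.0)] = 753.85 kg/h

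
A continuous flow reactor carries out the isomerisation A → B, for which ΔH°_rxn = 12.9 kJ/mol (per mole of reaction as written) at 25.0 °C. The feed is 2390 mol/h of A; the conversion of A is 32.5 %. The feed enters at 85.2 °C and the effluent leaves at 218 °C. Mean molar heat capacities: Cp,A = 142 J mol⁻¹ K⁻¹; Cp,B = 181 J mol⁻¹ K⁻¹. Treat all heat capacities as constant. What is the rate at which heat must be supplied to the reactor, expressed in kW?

Extent of reaction ξ = 0.325 × 2390 = 776.75 mol/h
Reaction term: ξ·ΔH°_rxn = 776.75 × 12.9 = 10020 kJ/h
Sensible, feed 85.2→25 °C: -20431 kJ/h
Outlet flows (mol/h): A 1613.2, B 776.75
Sensible, products 25→218 °C: 71347 kJ/h
Q = ΔH = 60936 kJ/h = 16.927 kW
Heat supplied = 16.927 kW

Q_in = 16.9 kW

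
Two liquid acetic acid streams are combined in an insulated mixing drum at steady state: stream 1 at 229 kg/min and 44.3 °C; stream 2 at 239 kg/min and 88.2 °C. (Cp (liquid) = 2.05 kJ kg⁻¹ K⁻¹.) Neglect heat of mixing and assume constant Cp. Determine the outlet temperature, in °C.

Adiabatic, steady state ⇒ Σ ṁᵢCp,ᵢ(T_out − Tᵢ) = 0
Σ ṁᵢCp,ᵢTᵢ = 229×2.05×44.3 + 239×2.05×88.2 = 64010
Σ ṁᵢCp,ᵢ = 229×2.05 + 239×2.05 = 959.4
T_out = 64010 / 959.4 = 66.719 °C

T_out = 66.7 °C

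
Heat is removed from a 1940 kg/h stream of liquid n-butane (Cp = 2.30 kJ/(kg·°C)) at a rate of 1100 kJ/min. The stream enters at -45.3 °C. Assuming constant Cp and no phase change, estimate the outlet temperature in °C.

T_out = -60.1 °C

Q = 1100 kJ/min = 66000 kJ/h
ΔT = Q/(ṁ·Cp) = 66000/(1940×2.30) = 14.792 K
T_out = -45.3 − 14.792 = -60.092 °C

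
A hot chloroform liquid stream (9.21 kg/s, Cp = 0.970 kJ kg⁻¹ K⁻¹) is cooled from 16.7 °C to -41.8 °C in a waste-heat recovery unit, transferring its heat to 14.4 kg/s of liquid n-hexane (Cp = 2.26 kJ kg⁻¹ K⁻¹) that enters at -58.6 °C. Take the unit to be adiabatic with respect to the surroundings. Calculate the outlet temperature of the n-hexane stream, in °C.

Heat released by hot stream: Q = 9.21 × 0.970 × (16.7 − -41.8) = 522.62 kJ/s
Energy balance on cold side (adiabatic exchanger): Q = ṁ_c·Cp_c·(T_c,out − T_c,in)
T_c,out = -58.6 + 522.62/(14.4 × 2.26) = -42.541 °C

T_c,out = -42.5 °C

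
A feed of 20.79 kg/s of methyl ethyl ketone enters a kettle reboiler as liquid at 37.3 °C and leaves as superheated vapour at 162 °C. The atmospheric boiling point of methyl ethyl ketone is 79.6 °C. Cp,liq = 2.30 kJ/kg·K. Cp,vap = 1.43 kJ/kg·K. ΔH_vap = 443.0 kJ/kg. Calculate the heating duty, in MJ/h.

liquid 37.3→79.6 °C: 97.29 kJ/kg
vaporisation at 79.6 °C: 443 kJ/kg
vapour 79.6→162 °C: 117.83 kJ/kg
Δh = 97.29 + 443 + 117.83 = 658.12 kJ/kg
Q = ṁ·Δh = 20.79 kg/s × 658.12 kJ/kg = 13682 kJ/s
|Q| = 13682 kW = 49256 MJ/h

Q = 49300 MJ/h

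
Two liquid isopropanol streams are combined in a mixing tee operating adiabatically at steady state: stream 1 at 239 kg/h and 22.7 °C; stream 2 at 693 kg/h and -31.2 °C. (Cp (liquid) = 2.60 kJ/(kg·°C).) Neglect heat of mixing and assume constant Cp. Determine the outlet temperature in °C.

Adiabatic, steady state ⇒ Σ ṁᵢCp,ᵢ(T_out − Tᵢ) = 0
T_out = Σ ṁᵢCp,ᵢTᵢ / Σ ṁᵢCp,ᵢ
      = -42110 / 2423.2 = -17.378 °C

T_out = -17.4 °C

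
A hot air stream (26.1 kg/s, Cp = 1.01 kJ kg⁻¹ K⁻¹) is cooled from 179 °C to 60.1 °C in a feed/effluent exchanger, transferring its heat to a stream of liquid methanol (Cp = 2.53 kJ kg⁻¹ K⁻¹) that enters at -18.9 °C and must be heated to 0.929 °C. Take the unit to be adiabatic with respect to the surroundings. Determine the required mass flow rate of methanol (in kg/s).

ṁ_c = 62.5 kg/s

Heat released by hot stream: Q = 26.1 × 1.01 × (179 − 60.1) = 3134.3 kJ/s
Energy balance on cold side (adiabatic exchanger): Q = ṁ_c·Cp_c·(T_c,out − T_c,in)
ṁ_c = 3134.3 / [2.53 × (0.929 − -18.9)] = 62.477 kg/s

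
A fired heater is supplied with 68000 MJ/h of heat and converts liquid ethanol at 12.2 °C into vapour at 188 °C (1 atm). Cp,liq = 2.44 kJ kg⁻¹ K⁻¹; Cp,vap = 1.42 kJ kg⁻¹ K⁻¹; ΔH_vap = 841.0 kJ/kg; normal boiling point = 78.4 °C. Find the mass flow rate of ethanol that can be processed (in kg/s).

ṁ = 16.3 kg/s

Δh = 2.44×(78.4−12.2) + 841.0 + 1.42×(188−78.4) = 1158.2 kJ/kg
Q = 68000 MJ/h = 18889 kJ/s = 18889 kJ/s
ṁ = Q/Δh = 18889 / 1158.2 = 16.309 kg/s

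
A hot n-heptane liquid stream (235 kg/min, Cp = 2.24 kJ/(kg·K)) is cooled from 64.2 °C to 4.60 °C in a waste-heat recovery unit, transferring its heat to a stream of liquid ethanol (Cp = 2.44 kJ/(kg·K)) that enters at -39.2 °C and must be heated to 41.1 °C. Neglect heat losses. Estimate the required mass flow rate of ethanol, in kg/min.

ṁ_c = 160 kg/min

Heat released by hot stream: Q = 235 × 2.24 × (64.2 − 4.60) = 31373 kJ/min
Energy balance on cold side (adiabatic exchanger): Q = ṁ_c·Cp_c·(T_c,out − T_c,in)
ṁ_c = 31373 / [2.44 × (41.1 − -39.2)] = 160.12 kg/min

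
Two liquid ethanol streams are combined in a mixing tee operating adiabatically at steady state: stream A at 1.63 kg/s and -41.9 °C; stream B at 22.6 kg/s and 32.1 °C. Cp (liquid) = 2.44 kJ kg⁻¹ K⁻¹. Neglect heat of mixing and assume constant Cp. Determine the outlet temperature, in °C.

T_out = 27.1 °C

Energy balance with Q = 0: Σ ṁᵢCp,ᵢ(T_out − Tᵢ) = 0
Σ ṁᵢCp,ᵢTᵢ = 1.63×2.44×-41.9 + 22.6×2.44×32.1 = 1603.5
Σ ṁᵢCp,ᵢ = 1.63×2.44 + 22.6×2.44 = 59.121
T_out = 1603.5 / 59.121 = 27.122 °C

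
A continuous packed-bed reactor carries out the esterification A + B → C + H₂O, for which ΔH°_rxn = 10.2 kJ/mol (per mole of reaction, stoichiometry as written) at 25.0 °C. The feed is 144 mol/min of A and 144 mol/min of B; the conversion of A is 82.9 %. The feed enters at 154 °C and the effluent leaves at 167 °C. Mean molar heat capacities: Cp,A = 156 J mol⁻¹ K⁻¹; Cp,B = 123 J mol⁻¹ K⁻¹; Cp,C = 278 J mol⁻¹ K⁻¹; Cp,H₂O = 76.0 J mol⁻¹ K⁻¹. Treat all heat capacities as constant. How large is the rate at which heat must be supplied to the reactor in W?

Extent of reaction ξ = 0.829 × 144 = 119.38 mol/min
Reaction term: ξ·ΔH°_rxn = 119.38 × 10.2 = 1217.6 kJ/min
Sensible, feed 154→25 °C: -5182.7 kJ/min
Outlet flows (mol/min): A 24.624, B 24.624, C 119.38, H₂O 119.38
Sensible, products 25→167 °C: 6976.3 kJ/min
Q = ΔH = 3011.3 kJ/min = 50.188 kW
Heat supplied = 50188 W

Q_in = 50200 W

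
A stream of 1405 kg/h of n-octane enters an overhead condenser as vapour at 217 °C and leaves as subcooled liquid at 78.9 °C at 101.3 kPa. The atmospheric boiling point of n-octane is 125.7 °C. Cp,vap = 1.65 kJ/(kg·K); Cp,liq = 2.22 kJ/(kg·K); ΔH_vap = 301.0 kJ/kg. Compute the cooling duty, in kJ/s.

Q_c = 217 kJ/s

vapour 217→125.7 °C: -150.64 kJ/kg
condensation at 125.7 °C: -301 kJ/kg
liquid 125.7→78.9 °C: -103.9 kJ/kg
Δh = -150.64 + -301 + -103.9 = -555.54 kJ/kg
Q = ṁ·Δh = 1405 kg/h × -555.54 kJ/kg = -780540 kJ/h
|Q| = 216.82 kW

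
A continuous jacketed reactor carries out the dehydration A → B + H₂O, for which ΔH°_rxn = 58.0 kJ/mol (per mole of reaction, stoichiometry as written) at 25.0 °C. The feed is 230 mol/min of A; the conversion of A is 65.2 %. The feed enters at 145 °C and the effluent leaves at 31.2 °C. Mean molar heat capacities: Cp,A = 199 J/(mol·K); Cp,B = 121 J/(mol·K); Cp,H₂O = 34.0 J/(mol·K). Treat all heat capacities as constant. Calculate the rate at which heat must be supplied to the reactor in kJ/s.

Q_in = 57.5 kJ/s

Extent of reaction ξ = 0.652 × 230 = 149.96 mol/min
Reaction term: ξ·ΔH°_rxn = 149.96 × 58.0 = 8697.7 kJ/min
Sensible, feed 145→25 °C: -5492.4 kJ/min
Outlet flows (mol/min): A 80.04, B 149.96, H₂O 149.96
Sensible, products 25→31.2 °C: 242.86 kJ/min
Q = ΔH = 3448.1 kJ/min = 57.469 kW
Heat supplied = 57.469 kJ/s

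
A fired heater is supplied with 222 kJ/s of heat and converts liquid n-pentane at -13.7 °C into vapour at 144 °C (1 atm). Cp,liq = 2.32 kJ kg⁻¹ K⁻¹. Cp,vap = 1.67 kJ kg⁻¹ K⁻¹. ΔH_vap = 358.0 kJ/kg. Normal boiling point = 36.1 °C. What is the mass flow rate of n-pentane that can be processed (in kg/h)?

Δh = 2.32×(36.1−-13.7) + 358.0 + 1.67×(144−36.1) = 653.73 kJ/kg
Q = 222 kJ/s = 222 kJ/s = 799200 kJ/h
ṁ = Q/Δh = 799200 / 653.73 = 1222.5 kg/h

ṁ = 1220 kg/h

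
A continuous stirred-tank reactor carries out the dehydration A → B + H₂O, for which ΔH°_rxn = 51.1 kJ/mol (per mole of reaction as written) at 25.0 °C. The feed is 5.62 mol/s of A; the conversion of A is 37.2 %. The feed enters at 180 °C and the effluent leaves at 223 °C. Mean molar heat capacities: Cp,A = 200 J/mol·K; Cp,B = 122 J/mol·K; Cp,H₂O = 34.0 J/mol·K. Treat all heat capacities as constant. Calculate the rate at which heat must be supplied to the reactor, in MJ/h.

Q_in = 493 MJ/h

Extent of reaction ξ = 0.372 × 5.62 = 2.0906 mol/s
Reaction term: ξ·ΔH°_rxn = 2.0906 × 51.1 = 106.83 kJ/s
Sensible, feed 180→25 °C: -174.22 kJ/s
Outlet flows (mol/s): A 3.5294, B 2.0906, H₂O 2.0906
Sensible, products 25→223 °C: 204.34 kJ/s
Q = ΔH = 136.95 kJ/s = 136.95 kW
Heat supplied = 493.02 MJ/h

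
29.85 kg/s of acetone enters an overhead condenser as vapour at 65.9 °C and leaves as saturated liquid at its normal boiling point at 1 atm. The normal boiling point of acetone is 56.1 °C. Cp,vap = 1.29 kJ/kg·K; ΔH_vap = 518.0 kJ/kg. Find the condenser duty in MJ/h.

Q_c = 57000 MJ/h

vapour 65.9→56.1 °C: -12.642 kJ/kg
condensation at 56.1 °C: -518 kJ/kg
Δh = -12.642 + -518 = -530.64 kJ/kg
Q = ṁ·Δh = 29.85 kg/s × -530.64 kJ/kg = -15840 kJ/s
|Q| = 15840 kW = 57023 MJ/h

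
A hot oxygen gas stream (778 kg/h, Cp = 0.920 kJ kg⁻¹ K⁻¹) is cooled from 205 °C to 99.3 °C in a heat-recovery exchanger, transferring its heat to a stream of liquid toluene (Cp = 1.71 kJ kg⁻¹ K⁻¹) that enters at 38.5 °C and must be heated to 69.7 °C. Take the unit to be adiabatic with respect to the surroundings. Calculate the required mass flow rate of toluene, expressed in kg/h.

ṁ_c = 1420 kg/h

Heat released by hot stream: Q = 778 × 0.920 × (205 − 99.3) = 75656 kJ/h
Energy balance on cold side (adiabatic exchanger): Q = ṁ_c·Cp_c·(T_c,out − T_c,in)
ṁ_c = 75656 / [1.71 × (69.7 − 38.5)] = 1418.1 kg/h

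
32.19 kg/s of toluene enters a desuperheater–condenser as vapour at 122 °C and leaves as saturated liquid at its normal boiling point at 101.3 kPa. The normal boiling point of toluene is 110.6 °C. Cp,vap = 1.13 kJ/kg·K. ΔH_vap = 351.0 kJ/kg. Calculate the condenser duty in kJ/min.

vapour 122→110.6 °C: -12.882 kJ/kg
condensation at 110.6 °C: -351 kJ/kg
Δh = -12.882 + -351 = -363.88 kJ/kg
Q = ṁ·Δh = 32.19 kg/s × -363.88 kJ/kg = -11713 kJ/s
|Q| = 11713 kW = 702800 kJ/min

Q_c = 703000 kJ/min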